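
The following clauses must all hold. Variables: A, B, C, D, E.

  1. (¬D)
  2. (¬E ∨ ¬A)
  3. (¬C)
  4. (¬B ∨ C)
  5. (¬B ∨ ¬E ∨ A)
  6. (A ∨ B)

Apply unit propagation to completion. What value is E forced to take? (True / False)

(¬D) is a unit clause: D = False.
Unit clause (¬C) sets C = False.
(C ∨ ¬B): since C = False, the clause reduces to (¬B). B = False.
(B ∨ A): since B = False, the clause reduces to (A). A = True.
(¬E ∨ ¬A) with A = True leaves only ¬E, so E = False.

False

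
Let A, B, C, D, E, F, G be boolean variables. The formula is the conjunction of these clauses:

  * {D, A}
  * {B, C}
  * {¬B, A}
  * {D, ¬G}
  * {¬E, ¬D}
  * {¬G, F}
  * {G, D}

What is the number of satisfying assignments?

Split on D, then G.
  D=1, G=1: remaining (A,B,C,E,F) ∈ {(0,0,1,0,1); (1,0,1,0,1); (1,1,0,0,1); (1,1,1,0,1)} — 4.
  D=1, G=0: F free; 4 ways for (A,B,C,E) × 2^1 = 8.
  D=0, G=1: a clause becomes empty — 0.
  D=0, G=0: a clause becomes empty — 0.
Total: 4 + 8 + 0 + 0 = 12.

12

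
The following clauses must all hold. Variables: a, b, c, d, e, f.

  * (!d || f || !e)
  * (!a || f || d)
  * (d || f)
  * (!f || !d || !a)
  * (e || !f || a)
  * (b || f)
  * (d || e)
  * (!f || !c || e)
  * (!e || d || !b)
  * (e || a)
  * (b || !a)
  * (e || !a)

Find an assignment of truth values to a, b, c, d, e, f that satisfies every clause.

a=F, b=F, c=F, d=T, e=T, f=T

Pure literal: c appears only negated; assign c = False.
Set a = False and propagate.
  then e is forced to True.
Try b = False.
  then f is forced to True.
d is now unconstrained; take d = True.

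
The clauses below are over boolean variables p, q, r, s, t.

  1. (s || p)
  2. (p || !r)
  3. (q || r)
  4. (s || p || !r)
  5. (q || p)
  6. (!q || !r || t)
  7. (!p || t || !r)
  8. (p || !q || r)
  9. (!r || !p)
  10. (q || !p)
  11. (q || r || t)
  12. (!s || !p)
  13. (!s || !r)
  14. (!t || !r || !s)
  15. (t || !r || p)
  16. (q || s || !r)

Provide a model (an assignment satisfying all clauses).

p=T, q=T, r=F, s=F, t=T

Set p = True and propagate.
  then r is forced to False.
  then q is forced to True.
  then s is forced to False.
t is now unconstrained; take t = True.
Every clause has at least one true literal under this assignment.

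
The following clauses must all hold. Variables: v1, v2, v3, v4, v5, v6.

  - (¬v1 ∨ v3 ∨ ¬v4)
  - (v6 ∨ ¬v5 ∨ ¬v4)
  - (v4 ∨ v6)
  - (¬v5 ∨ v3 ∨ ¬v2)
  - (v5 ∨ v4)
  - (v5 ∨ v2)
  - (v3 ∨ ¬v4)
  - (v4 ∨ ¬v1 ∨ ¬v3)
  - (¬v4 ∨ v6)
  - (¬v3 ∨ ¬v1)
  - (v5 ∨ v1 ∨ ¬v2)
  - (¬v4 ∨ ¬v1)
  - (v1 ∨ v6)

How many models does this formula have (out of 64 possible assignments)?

The models are:
  v1=0 v2=0 v3=0 v4=0 v5=1 v6=1
  v1=0 v2=0 v3=1 v4=0 v5=1 v6=1
  v1=0 v2=0 v3=1 v4=1 v5=1 v6=1
  v1=0 v2=1 v3=1 v4=0 v5=1 v6=1
  v1=0 v2=1 v3=1 v4=1 v5=1 v6=1
  v1=1 v2=0 v3=0 v4=0 v5=1 v6=1
Count: 6.

6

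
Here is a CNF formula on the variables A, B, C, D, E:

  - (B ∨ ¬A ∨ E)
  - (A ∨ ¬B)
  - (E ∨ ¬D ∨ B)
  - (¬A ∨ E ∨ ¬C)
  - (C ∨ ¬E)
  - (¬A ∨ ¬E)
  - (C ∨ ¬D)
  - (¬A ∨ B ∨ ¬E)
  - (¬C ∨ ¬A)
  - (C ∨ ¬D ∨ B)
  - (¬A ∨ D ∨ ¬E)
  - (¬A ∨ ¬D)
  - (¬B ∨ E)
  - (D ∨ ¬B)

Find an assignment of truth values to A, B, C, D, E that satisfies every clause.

Try A = False.
  then B is forced to False.
The remaining clauses are satisfied by C = True, D = True, E = True.
Every clause has at least one true literal under this assignment.

A = F, B = F, C = T, D = T, E = T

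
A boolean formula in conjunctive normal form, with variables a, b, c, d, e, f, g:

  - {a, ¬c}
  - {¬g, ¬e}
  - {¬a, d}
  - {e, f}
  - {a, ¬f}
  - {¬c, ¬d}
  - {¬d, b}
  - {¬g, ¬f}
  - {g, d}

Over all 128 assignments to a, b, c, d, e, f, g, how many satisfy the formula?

Satisfying assignments:
  a=F b=T c=F d=T e=T f=F g=F
  a=T b=T c=F d=T e=F f=T g=F
  a=T b=T c=F d=T e=T f=F g=F
  a=T b=T c=F d=T e=T f=T g=F
Count: 4.

4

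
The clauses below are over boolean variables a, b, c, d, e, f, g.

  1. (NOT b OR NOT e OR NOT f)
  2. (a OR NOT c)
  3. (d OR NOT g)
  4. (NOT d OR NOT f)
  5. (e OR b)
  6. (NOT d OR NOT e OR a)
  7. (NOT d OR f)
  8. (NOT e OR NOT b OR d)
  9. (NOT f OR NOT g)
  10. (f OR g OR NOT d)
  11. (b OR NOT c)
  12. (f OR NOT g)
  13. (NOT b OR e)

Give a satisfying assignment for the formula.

a=T  b=F  c=F  d=F  e=T  f=F  g=F

a occurs only positively in the remaining clauses — set a = True.
c occurs only negated in the remaining clauses — set c = False.
Branch on b: take b = False.
  then e is forced to True.
The remaining clauses are satisfied by d = False, f = False, g = False.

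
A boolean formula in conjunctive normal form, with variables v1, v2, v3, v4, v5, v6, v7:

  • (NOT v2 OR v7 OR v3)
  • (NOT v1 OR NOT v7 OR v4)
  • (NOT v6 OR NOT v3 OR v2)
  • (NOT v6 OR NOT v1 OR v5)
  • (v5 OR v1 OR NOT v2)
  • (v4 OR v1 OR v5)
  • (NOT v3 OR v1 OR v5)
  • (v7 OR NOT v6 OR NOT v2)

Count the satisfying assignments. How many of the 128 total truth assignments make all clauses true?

51

Case analysis on v1 and v2:
  v1=1, v2=1: 10 of the 32 assignments to (v3,v4,v5,v6,v7) work.
  v1=1, v2=0: 15 of the 32 assignments to (v3,v4,v5,v6,v7) work.
  v1=0, v2=1: v4 free; 5 ways for (v3,v5,v6,v7) × 2^1 = 10.
  v1=0, v2=0: v7 free; 8 ways for (v3,v4,v5,v6) × 2^1 = 16.
Total: 10 + 15 + 10 + 16 = 51.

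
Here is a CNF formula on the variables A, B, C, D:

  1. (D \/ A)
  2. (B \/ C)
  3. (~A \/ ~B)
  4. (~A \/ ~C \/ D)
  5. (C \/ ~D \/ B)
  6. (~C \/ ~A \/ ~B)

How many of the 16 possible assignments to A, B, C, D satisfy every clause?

4

Satisfying assignments:
  A=0 B=0 C=1 D=1
  A=0 B=1 C=0 D=1
  A=0 B=1 C=1 D=1
  A=1 B=0 C=1 D=1
Count: 4.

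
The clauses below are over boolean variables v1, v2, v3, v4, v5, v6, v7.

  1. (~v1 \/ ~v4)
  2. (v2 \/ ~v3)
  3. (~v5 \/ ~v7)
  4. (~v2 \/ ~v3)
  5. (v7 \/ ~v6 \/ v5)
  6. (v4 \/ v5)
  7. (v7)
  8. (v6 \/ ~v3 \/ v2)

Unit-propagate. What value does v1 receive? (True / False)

False

(v7) stands alone — v7 = True.
In (~v7 \/ ~v5), ~v7 is now false; ~v5 must hold, so v5 = False.
From (v5 \/ v4) and v5 = False: v4 = True.
In (~v4 \/ ~v1), ~v4 is now false; ~v1 must hold, so v1 = False.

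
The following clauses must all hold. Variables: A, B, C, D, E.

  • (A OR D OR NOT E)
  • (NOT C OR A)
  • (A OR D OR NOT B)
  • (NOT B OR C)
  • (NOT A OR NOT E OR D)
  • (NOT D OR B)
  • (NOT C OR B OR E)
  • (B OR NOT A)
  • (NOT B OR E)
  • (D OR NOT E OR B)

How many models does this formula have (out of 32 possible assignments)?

The models are:
  A=0 B=0 C=0 D=0 E=0
  A=1 B=1 C=1 D=1 E=1
That's 2 in total.

2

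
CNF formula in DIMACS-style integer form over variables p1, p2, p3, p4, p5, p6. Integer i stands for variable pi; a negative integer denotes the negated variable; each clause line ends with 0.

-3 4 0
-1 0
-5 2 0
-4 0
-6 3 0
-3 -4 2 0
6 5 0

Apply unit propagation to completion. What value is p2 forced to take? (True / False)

(¬p1) is a unit clause: p1 = False.
(¬p4) stands alone — p4 = False.
From (p4 ∨ ¬p3) and p4 = False: p3 = False.
(p3 ∨ ¬p6) with p3 = False leaves only ¬p6, so p6 = False.
(p5 ∨ p6) with p6 = False leaves only p5, so p5 = True.
(p2 ∨ ¬p5) with p5 = True leaves only p2, so p2 = True.

True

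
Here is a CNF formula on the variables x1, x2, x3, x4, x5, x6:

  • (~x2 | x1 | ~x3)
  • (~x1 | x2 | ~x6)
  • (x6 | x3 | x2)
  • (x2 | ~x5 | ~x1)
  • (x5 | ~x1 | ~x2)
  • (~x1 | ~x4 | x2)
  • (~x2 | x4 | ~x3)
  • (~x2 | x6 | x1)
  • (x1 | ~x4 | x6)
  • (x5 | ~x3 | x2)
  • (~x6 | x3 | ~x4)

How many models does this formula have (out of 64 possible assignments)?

Split on x2, then x1.
  x2=T, x1=T: 5 of the 16 assignments to (x3,x4,x5,x6) work.
  x2=T, x1=F: remaining (x3,x4,x5,x6) ∈ {(F,F,F,T); (F,F,T,T)} — 2.
  x2=F, x1=T: a clause becomes empty — 0.
  x2=F, x1=F: 5 of the 16 assignments to (x3,x4,x5,x6) work.
Total: 5 + 2 + 0 + 5 = 12.

12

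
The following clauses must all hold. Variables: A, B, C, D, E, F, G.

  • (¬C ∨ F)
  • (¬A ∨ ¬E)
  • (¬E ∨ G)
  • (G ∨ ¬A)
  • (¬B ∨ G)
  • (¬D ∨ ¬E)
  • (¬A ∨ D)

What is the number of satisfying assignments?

Split on A, then E.
  A=1, E=1: a clause becomes empty — 0.
  A=1, E=0: B free; 3 ways for (C,D,F,G) × 2^1 = 6.
  A=0, E=1: B free; 3 ways for (C,D,F,G) × 2^1 = 6.
  A=0, E=0: D free; 9 ways for (B,C,F,G) × 2^1 = 18.
Total: 0 + 6 + 6 + 18 = 30.

30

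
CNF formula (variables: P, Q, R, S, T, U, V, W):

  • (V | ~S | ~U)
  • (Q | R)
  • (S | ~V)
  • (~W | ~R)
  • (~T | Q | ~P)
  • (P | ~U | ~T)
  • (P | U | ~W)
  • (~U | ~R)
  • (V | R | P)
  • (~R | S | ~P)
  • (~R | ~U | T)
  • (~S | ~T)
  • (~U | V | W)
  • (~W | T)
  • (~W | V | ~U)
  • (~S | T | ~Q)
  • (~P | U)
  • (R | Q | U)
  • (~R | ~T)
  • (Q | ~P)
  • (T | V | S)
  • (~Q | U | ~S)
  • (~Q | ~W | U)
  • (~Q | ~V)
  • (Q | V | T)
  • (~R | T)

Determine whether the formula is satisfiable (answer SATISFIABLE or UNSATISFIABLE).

U = True:
  propagation gives R=False, Q=True, V=False, S=False; an empty clause results — contradiction.
U = False:
  Q = True:
    propagation gives S=False, V=False, R=True, T=False; an empty clause results — contradiction.
  Q = False:
    propagation gives R=True, T=False; an empty clause results — contradiction.
Every branch closes, so no satisfying assignment exists.

UNSATISFIABLE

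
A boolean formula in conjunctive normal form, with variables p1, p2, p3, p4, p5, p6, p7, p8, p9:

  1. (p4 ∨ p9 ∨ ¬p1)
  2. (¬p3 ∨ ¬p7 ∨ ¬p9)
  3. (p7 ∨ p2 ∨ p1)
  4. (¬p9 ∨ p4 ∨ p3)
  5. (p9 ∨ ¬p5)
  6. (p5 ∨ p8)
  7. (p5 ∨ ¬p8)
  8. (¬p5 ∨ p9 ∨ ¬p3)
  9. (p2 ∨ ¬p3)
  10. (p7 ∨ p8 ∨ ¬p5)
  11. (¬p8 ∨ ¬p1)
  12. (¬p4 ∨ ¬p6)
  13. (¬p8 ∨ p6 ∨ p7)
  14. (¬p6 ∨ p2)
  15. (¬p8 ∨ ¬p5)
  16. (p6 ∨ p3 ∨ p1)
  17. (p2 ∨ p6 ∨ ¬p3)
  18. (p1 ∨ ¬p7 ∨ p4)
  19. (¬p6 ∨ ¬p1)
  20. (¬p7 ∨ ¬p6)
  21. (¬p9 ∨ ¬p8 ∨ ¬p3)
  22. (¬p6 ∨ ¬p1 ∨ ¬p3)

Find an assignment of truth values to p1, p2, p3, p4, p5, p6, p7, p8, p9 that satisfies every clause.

p1=T, p2=T, p3=F, p4=T, p5=T, p6=F, p7=T, p8=F, p9=T

p2 occurs only positively in the remaining clauses — set p2 = True.
Try p1 = True.
  then p8 is forced to False.
  then p5 is forced to True.
  then p9 is forced to True.
  then p7 is forced to True.
  then p3 is forced to False.
  then p4 is forced to True.
  then p6 is forced to False.
Every clause has at least one true literal under this assignment.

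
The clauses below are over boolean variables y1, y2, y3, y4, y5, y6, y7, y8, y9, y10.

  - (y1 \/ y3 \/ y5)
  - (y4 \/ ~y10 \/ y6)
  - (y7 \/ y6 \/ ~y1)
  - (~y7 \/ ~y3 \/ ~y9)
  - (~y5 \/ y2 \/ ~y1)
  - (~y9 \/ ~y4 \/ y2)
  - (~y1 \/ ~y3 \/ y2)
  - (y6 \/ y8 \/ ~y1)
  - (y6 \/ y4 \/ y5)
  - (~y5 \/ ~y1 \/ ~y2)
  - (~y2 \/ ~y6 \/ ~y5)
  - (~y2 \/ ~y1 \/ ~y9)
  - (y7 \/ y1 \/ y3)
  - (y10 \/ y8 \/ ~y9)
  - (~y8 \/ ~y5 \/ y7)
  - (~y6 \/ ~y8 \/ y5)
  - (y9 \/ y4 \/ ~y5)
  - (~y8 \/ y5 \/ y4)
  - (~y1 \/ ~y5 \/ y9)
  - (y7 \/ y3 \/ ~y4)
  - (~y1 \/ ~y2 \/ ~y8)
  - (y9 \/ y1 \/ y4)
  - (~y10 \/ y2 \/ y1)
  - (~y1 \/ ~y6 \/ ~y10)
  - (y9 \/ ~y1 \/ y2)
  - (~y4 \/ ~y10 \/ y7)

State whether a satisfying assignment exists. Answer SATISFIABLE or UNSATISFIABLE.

Set y1 = False and propagate.
The remaining clauses are satisfied by y2 = False, y3 = False, y4 = False, y5 = True, y6 = False, y7 = True, y8 = True, y9 = True, y10 = False.
So y1 = False, y2 = False, y3 = False, y4 = False, y5 = True, y6 = False, y7 = True, y8 = True, y9 = True, y10 = False is a satisfying assignment.

SATISFIABLE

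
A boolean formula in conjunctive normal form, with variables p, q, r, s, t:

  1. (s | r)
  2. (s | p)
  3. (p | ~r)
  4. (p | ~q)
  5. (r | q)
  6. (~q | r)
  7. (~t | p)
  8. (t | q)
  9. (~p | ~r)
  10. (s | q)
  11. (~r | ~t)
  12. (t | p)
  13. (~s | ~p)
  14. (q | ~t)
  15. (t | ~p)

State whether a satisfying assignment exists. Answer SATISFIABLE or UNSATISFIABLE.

p = True:
  propagation gives r=False, s=True; an empty clause results — contradiction.
p = False:
  propagation gives s=True, r=False, q=False; an empty clause results — contradiction.
Every branch closes, so no satisfying assignment exists.

UNSATISFIABLE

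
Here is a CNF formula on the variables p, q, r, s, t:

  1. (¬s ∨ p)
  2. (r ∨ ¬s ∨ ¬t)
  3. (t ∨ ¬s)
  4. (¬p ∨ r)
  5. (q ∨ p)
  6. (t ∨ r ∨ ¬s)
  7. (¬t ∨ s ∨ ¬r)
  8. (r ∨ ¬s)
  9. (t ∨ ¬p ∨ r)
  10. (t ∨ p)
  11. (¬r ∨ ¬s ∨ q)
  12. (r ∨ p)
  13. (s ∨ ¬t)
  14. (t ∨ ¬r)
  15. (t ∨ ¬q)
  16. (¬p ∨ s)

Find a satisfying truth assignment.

p=True, q=True, r=True, s=True, t=True

Set p = True and propagate.
  then r is forced to True.
  then t is forced to True.
  then s is forced to True.
  then q is forced to True.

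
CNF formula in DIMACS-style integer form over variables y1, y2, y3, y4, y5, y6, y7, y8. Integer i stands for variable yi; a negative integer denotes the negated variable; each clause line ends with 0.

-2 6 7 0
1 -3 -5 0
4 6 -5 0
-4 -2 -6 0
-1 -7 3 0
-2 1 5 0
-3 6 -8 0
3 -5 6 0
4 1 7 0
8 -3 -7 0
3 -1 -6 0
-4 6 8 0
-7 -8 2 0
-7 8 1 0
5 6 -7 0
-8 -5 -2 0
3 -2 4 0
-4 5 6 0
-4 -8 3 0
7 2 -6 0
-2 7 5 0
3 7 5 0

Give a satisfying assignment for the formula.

y1 = T  y2 = T  y3 = T  y4 = F  y5 = F  y6 = T  y7 = T  y8 = T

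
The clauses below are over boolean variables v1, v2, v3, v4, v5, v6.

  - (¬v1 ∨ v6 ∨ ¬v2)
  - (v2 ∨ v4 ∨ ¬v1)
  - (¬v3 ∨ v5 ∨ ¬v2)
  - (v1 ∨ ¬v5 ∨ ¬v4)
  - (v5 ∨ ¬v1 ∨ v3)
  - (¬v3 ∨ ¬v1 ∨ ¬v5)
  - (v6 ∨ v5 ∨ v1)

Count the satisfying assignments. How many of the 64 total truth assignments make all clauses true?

20

Case analysis on v1 and v5:
  v1=T, v5=T: remaining (v2,v3,v4,v6) ∈ {(F,F,T,F); (F,F,T,T); (T,F,F,T); (T,F,T,T)} — 4.
  v1=T, v5=F: remaining (v2,v3,v4,v6) ∈ {(F,T,T,F); (F,T,T,T)} — 2.
  v1=F, v5=T: forces v4=F; v2, v3, v6 free → 2^3 = 8.
  v1=F, v5=F: v4 free; 3 ways for (v2,v3,v6) × 2^1 = 6.
Total: 4 + 2 + 8 + 6 = 20.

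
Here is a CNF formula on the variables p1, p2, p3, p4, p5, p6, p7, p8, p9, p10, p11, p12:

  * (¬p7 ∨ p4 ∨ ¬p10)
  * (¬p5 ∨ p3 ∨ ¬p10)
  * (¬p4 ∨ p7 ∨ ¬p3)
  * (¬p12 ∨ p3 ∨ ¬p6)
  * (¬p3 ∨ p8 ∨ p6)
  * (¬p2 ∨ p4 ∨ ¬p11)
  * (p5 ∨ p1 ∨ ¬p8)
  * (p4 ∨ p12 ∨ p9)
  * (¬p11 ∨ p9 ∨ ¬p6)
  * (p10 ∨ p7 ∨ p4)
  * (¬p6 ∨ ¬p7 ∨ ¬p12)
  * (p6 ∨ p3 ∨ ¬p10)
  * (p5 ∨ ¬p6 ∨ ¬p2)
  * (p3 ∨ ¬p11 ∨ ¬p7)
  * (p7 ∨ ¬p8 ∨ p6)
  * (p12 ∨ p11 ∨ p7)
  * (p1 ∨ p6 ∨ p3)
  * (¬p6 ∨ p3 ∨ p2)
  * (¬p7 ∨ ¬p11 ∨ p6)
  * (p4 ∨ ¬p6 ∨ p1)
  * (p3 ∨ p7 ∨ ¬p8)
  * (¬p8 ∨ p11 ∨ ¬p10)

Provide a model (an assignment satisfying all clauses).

p1=True  p2=True  p3=False  p4=True  p5=True  p6=False  p7=True  p8=False  p9=True  p10=False  p11=False  p12=False

Pure literal: p1 appears only positively; assign p1 = True.
p9 occurs only positively in the remaining clauses — set p9 = True.
Branch on p2: take p2 = True.
For the remaining variables, p3 = False, p4 = True, p5 = True, p6 = False, p7 = True, p8 = False, p10 = False, p11 = False, p12 = False works.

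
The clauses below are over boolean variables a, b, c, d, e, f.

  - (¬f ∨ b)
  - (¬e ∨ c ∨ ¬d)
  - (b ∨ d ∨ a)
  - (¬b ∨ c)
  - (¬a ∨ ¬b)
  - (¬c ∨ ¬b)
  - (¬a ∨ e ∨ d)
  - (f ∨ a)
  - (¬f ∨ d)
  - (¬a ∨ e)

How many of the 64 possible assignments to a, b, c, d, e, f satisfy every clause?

3

The models are:
  a=T b=F c=F d=F e=T f=F
  a=T b=F c=T d=F e=T f=F
  a=T b=F c=T d=T e=T f=F
Count: 3.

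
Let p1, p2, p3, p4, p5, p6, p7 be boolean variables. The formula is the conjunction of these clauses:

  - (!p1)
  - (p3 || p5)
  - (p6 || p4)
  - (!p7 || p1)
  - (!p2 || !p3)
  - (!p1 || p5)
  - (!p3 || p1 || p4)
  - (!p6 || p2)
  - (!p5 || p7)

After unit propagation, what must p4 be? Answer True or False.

True

Unit clause (!p1) sets p1 = False.
(!p7 || p1): since p1 = False, the clause reduces to (!p7). p7 = False.
(p7 || !p5): since p7 = False, the clause reduces to (!p5). p5 = False.
(p3 || p5): since p5 = False, the clause reduces to (p3). p3 = True.
(!p3 || !p2): since p3 = True, the clause reduces to (!p2). p2 = False.
In (!p3 || p1 || p4), p1, !p3 are now false; p4 must hold, so p4 = True.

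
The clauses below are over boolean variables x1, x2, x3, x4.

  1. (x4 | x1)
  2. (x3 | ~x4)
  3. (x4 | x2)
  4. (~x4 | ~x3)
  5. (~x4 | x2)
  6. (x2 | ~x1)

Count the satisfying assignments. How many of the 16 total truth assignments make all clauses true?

2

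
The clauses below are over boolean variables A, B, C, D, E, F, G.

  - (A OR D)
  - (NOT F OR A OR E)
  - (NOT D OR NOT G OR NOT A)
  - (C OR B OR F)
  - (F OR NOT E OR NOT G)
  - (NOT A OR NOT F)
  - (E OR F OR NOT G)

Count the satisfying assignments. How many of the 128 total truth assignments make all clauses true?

26

Case analysis on F and A:
  F=T, A=T: a clause becomes empty — 0.
  F=T, A=F: forces D=T; E=T; B, C, G free → 2^3 = 8.
  F=F, A=T: D, E free; 3 ways for (B,C,G) × 2^2 = 12.
  F=F, A=F: E free; 3 ways for (B,C,D,G) × 2^1 = 6.
Total: 0 + 8 + 12 + 6 = 26.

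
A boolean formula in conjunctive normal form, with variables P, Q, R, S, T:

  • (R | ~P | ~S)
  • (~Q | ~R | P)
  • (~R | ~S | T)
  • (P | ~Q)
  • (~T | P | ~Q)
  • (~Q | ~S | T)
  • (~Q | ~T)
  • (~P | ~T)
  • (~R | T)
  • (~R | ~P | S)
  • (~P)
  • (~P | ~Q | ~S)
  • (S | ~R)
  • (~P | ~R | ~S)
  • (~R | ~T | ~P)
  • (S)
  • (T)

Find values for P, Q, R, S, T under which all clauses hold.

The clause (~P) is unit: P must be False.
The clause (~Q) is unit: Q must be False.
(S) is a unit clause, so S = True.
Unit propagation: (T) forces T = True.
R is now unconstrained; take R = True.

P=False, Q=False, R=True, S=True, T=True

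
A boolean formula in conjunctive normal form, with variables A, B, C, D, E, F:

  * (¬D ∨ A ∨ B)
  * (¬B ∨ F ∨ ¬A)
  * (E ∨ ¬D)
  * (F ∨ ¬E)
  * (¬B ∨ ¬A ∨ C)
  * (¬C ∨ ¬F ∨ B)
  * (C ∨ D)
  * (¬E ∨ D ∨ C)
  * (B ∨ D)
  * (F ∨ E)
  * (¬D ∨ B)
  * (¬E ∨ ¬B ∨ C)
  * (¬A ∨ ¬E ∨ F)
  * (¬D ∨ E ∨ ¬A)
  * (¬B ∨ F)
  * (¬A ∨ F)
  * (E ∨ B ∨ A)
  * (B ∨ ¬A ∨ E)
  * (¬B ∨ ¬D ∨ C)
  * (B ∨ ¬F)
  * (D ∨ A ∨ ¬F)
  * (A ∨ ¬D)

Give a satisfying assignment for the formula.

Set A = True and propagate.
  then F is forced to True.
  then B is forced to True.
  then C is forced to True.
Branch on D: take D = False.
E is now unconstrained; take E = True.

A=1, B=1, C=1, D=0, E=1, F=1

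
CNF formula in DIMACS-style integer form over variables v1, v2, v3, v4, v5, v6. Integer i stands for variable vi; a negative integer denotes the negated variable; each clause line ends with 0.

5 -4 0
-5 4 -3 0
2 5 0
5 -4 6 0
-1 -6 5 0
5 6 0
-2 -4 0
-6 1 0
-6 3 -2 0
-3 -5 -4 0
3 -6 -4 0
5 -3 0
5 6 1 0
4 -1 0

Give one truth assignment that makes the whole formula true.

v1=False  v2=False  v3=False  v4=False  v5=True  v6=False

Check each clause:
  1. (!v4 || v5) — !v4 is true.
  2. (!v5 || !v3 || v4) — !v3 is true.
  3. (v5 || v2) — v5 is true.
  4. (!v4 || v5 || v6) — !v4 is true.
  5. (!v1 || !v6 || v5) — !v6 is true.
  6. (v5 || v6) — v5 is true.
  7. (!v4 || !v2) — !v4 is true.
  8. (!v6 || v1) — !v6 is true.
  9. (!v2 || !v6 || v3) — !v6 is true.
  10. (!v5 || !v4 || !v3) — !v4 is true.
  11. (!v6 || !v4 || v3) — !v6 is true.
  12. (v5 || !v3) — v5 is true.
  13. (v5 || v6 || v1) — v5 is true.
  14. (!v1 || v4) — !v1 is true.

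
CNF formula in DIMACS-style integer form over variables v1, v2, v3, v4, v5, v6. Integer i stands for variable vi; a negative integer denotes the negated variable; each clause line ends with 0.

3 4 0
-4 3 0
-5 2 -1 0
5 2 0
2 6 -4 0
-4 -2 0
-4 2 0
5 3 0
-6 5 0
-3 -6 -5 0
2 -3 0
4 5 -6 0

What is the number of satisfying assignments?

The models are:
  v1=F v2=T v3=T v4=F v5=F v6=F
  v1=F v2=T v3=T v4=F v5=T v6=F
  v1=T v2=T v3=T v4=F v5=F v6=F
  v1=T v2=T v3=T v4=F v5=T v6=F
Count: 4.

4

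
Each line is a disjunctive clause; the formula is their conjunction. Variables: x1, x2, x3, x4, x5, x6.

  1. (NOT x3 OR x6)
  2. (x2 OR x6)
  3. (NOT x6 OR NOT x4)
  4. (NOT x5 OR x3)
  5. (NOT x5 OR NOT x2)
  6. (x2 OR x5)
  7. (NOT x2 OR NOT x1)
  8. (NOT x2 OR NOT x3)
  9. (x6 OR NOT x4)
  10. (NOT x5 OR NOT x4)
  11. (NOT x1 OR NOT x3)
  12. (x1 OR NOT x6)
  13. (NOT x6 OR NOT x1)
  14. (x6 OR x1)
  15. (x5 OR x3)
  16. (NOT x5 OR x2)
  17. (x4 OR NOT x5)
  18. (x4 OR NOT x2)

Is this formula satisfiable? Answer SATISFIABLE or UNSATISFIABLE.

UNSATISFIABLE

x2 = True:
  propagation gives x5=False, x1=False, x3=False; an empty clause results — contradiction.
x2 = False:
  propagation gives x6=True, x4=False, x5=True; an empty clause results — contradiction.
Every branch closes, so no satisfying assignment exists.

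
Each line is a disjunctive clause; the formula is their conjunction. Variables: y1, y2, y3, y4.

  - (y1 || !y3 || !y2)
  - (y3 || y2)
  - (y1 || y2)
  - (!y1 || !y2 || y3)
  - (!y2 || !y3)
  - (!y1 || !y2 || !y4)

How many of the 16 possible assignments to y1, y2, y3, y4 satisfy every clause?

4

Satisfying assignments:
  y1=F y2=T y3=F y4=F
  y1=F y2=T y3=F y4=T
  y1=T y2=F y3=T y4=F
  y1=T y2=F y3=T y4=T
That's 4 in total.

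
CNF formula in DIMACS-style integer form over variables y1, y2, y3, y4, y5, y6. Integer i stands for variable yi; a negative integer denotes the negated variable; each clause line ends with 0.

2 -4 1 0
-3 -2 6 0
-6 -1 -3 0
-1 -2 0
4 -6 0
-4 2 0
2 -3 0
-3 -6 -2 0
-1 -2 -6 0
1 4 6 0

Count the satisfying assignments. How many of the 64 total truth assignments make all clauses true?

The models are:
  y1=0 y2=1 y3=0 y4=1 y5=0 y6=0
  y1=0 y2=1 y3=0 y4=1 y5=0 y6=1
  y1=0 y2=1 y3=0 y4=1 y5=1 y6=0
  y1=0 y2=1 y3=0 y4=1 y5=1 y6=1
  y1=1 y2=0 y3=0 y4=0 y5=0 y6=0
  y1=1 y2=0 y3=0 y4=0 y5=1 y6=0
That's 6 in total.

6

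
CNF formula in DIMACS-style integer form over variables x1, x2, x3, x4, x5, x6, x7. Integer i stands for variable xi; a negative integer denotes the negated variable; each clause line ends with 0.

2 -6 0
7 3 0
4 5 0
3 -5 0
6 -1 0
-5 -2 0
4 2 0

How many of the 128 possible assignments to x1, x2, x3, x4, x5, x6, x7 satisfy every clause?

14

Case analysis on x2 and x5:
  x2=T, x5=T: a clause becomes empty — 0.
  x2=T, x5=F: 9 of the 32 assignments to (x1,x3,x4,x6,x7) work.
  x2=F, x5=T: remaining (x1,x3,x4,x6,x7) ∈ {(F,T,T,F,F); (F,T,T,F,T)} — 2.
  x2=F, x5=F: remaining (x1,x3,x4,x6,x7) ∈ {(F,F,T,F,T); (F,T,T,F,F); (F,T,T,F,T)} — 3.
Total: 0 + 9 + 2 + 3 = 14.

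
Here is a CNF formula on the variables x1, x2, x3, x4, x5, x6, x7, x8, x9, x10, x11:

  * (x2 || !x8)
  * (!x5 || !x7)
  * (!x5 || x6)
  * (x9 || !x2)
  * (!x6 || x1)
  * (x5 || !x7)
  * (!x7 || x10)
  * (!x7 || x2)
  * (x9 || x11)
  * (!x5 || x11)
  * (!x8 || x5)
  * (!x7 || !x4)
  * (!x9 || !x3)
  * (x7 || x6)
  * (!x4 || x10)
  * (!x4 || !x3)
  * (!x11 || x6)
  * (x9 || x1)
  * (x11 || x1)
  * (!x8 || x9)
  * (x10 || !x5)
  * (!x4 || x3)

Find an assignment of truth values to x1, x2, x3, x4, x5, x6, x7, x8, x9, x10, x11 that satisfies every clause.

x1=T, x2=F, x3=F, x4=F, x5=F, x6=T, x7=F, x8=F, x9=F, x10=F, x11=T

Check each clause:
  1. (!x8 || x2) — !x8 is true.
  2. (!x5 || !x7) — !x7 is true.
  3. (!x5 || x6) — !x5 is true.
  4. (!x2 || x9) — !x2 is true.
  5. (x1 || !x6) — x1 is true.
  6. (x5 || !x7) — !x7 is true.
  7. (x10 || !x7) — !x7 is true.
  8. (x2 || !x7) — !x7 is true.
  9. (x11 || x9) — x11 is true.
  10. (x11 || !x5) — x11 is true.
  11. (x5 || !x8) — !x8 is true.
  12. (!x7 || !x4) — !x7 is true.
  13. (!x3 || !x9) — !x3 is true.
  14. (x6 || x7) — x6 is true.
  15. (!x4 || x10) — !x4 is true.
  16. (!x4 || !x3) — !x4 is true.
  17. (!x11 || x6) — x6 is true.
  18. (x9 || x1) — x1 is true.
  19. (x1 || x11) — x1 is true.
  20. (x9 || !x8) — !x8 is true.
  21. (x10 || !x5) — !x5 is true.
  22. (x3 || !x4) — !x4 is true.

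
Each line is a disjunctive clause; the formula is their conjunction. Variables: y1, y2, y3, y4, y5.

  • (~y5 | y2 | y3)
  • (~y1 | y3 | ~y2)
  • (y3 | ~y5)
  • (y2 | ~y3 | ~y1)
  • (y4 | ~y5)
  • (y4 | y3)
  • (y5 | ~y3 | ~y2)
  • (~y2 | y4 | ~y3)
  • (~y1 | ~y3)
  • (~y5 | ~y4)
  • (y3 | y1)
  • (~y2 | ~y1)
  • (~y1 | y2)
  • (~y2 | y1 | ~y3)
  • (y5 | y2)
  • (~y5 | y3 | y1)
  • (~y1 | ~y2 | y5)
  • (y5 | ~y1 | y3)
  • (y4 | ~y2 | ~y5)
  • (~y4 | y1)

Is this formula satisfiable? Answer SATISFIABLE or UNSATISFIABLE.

y3 = True:
  propagation gives y1=False, y2=False, y5=True, y4=True; an empty clause results — contradiction.
y3 = False:
  propagation gives y5=False, y4=True, y1=True; an empty clause results — contradiction.
Every branch closes, so no satisfying assignment exists.

UNSATISFIABLE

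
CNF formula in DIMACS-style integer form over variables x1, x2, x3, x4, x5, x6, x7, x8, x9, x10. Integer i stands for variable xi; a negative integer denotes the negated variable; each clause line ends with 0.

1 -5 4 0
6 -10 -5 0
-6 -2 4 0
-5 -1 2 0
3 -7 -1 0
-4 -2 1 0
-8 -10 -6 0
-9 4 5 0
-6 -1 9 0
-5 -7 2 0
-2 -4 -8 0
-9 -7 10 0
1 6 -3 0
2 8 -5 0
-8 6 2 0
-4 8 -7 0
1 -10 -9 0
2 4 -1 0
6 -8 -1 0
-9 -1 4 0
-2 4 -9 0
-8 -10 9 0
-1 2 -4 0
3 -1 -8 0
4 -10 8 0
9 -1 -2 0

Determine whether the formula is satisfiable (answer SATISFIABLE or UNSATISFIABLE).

x7 occurs only negated in the remaining clauses — set x7 = False.
Branch on x1: take x1 = False.
Try x2 = True.
  then x4 is forced to False.
  then x5 is forced to False.
  then x6 is forced to False.
  then x9 is forced to False.
  then x3 is forced to False.
Try x8 = True.
  then x10 is forced to False.
Every clause has at least one true literal under this assignment.
So x1=False, x2=True, x3=False, x4=False, x5=False, x6=False, x7=False, x8=True, x9=False, x10=False is a satisfying assignment.

SATISFIABLE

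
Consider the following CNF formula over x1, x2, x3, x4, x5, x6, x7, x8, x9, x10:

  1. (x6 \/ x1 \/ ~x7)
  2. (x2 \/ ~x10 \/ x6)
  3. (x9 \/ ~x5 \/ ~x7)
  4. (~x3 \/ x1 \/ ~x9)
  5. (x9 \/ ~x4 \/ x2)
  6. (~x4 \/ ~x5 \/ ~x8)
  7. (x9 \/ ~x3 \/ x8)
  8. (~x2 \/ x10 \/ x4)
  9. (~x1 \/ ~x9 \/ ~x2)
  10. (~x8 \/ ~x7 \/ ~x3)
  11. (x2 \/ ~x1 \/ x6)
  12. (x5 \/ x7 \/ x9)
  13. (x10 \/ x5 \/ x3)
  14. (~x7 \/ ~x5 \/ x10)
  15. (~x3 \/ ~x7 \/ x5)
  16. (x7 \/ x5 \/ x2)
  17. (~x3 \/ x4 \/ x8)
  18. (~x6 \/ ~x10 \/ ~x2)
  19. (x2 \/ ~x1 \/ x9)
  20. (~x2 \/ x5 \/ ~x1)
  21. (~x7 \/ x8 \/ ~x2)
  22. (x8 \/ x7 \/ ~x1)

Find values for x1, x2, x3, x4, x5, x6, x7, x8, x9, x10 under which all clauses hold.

Branch on x1: take x1 = False.
The remaining clauses are satisfied by x2 = False, x3 = False, x4 = False, x5 = True, x6 = True, x7 = False, x8 = True, x9 = False, x10 = False.

x1=F, x2=F, x3=F, x4=F, x5=T, x6=T, x7=F, x8=T, x9=F, x10=F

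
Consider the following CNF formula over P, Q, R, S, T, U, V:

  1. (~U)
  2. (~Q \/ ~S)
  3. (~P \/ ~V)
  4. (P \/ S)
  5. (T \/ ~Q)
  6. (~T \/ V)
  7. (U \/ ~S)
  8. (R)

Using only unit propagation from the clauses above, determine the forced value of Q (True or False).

False

Unit clause (~U) sets U = False.
(~S \/ U) with U = False leaves only ~S, so S = False.
(P \/ S): since S = False, the clause reduces to (P). P = True.
From (~V \/ ~P) and P = True: V = False.
From (V \/ ~T) and V = False: T = False.
From (T \/ ~Q) and T = False: Q = False.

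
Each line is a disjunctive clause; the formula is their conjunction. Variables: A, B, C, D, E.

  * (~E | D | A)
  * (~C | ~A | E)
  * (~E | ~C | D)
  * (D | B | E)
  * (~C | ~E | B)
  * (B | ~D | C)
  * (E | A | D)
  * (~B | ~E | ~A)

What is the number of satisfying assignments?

Split on E, then D.
  E=1, D=1: remaining (A,B,C) ∈ {(0,1,0); (0,1,1)} — 2.
  E=1, D=0: remaining (A,B,C) ∈ {(1,0,0)} — 1.
  E=0, D=1: remaining (A,B,C) ∈ {(0,0,1); (0,1,0); (0,1,1); (1,1,0)} — 4.
  E=0, D=0: remaining (A,B,C) ∈ {(1,1,0)} — 1.
Total: 2 + 1 + 4 + 1 = 8.

8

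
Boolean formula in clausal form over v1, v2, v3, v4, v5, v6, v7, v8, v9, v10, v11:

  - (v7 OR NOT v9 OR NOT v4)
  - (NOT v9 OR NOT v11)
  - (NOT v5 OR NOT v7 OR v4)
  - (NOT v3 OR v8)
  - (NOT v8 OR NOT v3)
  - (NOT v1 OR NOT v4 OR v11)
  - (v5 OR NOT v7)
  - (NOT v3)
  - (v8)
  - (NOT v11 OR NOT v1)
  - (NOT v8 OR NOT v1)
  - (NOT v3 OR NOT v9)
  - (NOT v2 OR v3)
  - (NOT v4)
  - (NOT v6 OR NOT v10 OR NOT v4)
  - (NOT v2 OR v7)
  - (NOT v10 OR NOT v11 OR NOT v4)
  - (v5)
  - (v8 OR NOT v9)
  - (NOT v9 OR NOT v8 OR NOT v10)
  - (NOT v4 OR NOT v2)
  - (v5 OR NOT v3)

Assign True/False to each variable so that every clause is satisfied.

Unit propagation: (NOT v3) forces v3 = False.
(v8) is a unit clause, so v8 = True.
(NOT v1) is a unit clause, so v1 = False.
(NOT v2) is a unit clause, so v2 = False.
The clause (NOT v4) is unit: v4 must be False.
(v5) is a unit clause, so v5 = True.
Unit propagation: (NOT v7) forces v7 = False.
v10 occurs only negated in the remaining clauses — set v10 = False.
v11 occurs only negated in the remaining clauses — set v11 = False.
v6, v9 are now unconstrained; take v6 = False, v9 = True.
Every clause has at least one true literal under this assignment.

v1=F  v2=F  v3=F  v4=F  v5=T  v6=F  v7=F  v8=T  v9=T  v10=F  v11=F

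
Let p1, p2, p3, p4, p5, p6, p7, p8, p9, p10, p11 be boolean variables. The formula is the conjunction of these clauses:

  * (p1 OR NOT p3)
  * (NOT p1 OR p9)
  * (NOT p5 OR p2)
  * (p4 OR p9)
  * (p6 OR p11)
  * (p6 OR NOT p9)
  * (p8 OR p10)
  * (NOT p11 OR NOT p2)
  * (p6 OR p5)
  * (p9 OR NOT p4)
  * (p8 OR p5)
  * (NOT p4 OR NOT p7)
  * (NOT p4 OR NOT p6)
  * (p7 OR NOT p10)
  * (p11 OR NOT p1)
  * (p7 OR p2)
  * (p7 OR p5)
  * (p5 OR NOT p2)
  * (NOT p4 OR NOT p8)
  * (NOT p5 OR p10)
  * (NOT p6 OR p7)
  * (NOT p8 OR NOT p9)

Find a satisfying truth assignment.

Pure literal: p3 appears only negated; assign p3 = False.
Branch on p1: take p1 = False.
For the remaining variables, p2 = True, p4 = False, p5 = True, p6 = True, p7 = True, p8 = False, p9 = True, p10 = True, p11 = False works.
Every clause has at least one true literal under this assignment.

p1 = F, p2 = T, p3 = F, p4 = F, p5 = T, p6 = T, p7 = T, p8 = F, p9 = T, p10 = T, p11 = F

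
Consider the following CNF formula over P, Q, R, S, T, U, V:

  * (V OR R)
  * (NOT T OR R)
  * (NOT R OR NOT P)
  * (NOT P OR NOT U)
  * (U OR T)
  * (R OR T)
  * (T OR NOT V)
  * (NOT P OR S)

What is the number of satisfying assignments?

20

Case analysis on R and T:
  R=T, T=T: forces P=F; Q, S, U, V free → 2^4 = 16.
  R=T, T=F: remaining (P,Q,S,U,V) ∈ {(F,F,F,T,F); (F,F,T,T,F); (F,T,F,T,F); (F,T,T,T,F)} — 4.
  R=F, T=T: a clause becomes empty — 0.
  R=F, T=F: a clause becomes empty — 0.
Total: 16 + 4 + 0 + 0 = 20.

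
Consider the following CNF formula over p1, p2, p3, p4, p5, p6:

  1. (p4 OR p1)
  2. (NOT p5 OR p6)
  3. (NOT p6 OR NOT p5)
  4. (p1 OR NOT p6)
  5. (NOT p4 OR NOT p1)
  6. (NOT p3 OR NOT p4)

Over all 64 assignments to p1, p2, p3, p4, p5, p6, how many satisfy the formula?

10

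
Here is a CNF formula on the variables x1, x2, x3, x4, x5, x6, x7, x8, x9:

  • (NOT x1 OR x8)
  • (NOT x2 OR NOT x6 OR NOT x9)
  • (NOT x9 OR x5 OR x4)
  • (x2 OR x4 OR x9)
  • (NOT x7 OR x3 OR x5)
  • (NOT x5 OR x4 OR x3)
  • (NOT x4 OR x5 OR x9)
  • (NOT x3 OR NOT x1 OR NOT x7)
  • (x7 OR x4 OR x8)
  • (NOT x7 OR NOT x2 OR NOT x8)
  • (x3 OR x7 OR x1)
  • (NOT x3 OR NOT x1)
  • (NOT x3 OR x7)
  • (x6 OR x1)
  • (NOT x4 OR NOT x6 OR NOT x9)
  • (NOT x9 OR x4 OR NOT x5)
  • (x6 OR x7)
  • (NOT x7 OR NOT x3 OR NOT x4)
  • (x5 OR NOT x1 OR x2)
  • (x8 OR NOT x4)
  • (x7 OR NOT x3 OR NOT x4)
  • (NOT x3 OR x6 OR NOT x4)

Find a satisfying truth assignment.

x1=1, x2=1, x3=0, x4=0, x5=0, x6=1, x7=0, x8=1, x9=0

Check each clause:
  1. (x8 OR NOT x1) — x8 is true.
  2. (NOT x6 OR NOT x9 OR NOT x2) — NOT x9 is true.
  3. (NOT x9 OR x4 OR x5) — NOT x9 is true.
  4. (x4 OR x9 OR x2) — x2 is true.
  5. (NOT x7 OR x5 OR x3) — NOT x7 is true.
  6. (x3 OR NOT x5 OR x4) — NOT x5 is true.
  7. (x9 OR NOT x4 OR x5) — NOT x4 is true.
  8. (NOT x1 OR NOT x3 OR NOT x7) — NOT x7 is true.
  9. (x7 OR x8 OR x4) — x8 is true.
  10. (NOT x7 OR NOT x2 OR NOT x8) — NOT x7 is true.
  11. (x1 OR x7 OR x3) — x1 is true.
  12. (NOT x1 OR NOT x3) — NOT x3 is true.
  13. (NOT x3 OR x7) — NOT x3 is true.
  14. (x1 OR x6) — x1 is true.
  15. (NOT x9 OR NOT x4 OR NOT x6) — NOT x4 is true.
  16. (NOT x5 OR NOT x9 OR x4) — NOT x5 is true.
  17. (x6 OR x7) — x6 is true.
  18. (NOT x7 OR NOT x3 OR NOT x4) — NOT x7 is true.
  19. (x2 OR x5 OR NOT x1) — x2 is true.
  20. (x8 OR NOT x4) — x8 is true.
  21. (NOT x4 OR NOT x3 OR x7) — NOT x4 is true.
  22. (NOT x4 OR x6 OR NOT x3) — NOT x4 is true.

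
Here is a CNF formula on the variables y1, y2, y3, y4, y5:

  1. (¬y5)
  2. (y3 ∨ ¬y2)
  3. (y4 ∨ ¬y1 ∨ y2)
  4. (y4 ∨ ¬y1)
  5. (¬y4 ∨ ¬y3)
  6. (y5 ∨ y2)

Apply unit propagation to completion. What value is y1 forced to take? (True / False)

Unit clause (¬y5) sets y5 = False.
(y5 ∨ y2) with y5 = False leaves only y2, so y2 = True.
(¬y2 ∨ y3) with y2 = True leaves only y3, so y3 = True.
(¬y4 ∨ ¬y3): since y3 = True, the clause reduces to (¬y4). y4 = False.
(¬y1 ∨ y4): since y4 = False, the clause reduces to (¬y1). y1 = False.

False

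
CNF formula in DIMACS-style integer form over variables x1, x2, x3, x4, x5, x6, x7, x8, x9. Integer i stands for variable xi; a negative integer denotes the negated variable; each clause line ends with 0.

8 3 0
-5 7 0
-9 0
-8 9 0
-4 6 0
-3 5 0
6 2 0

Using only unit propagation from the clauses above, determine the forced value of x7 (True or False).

(¬x9) is a unit clause: x9 = False.
In (x9 ∨ ¬x8), x9 is now false; ¬x8 must hold, so x8 = False.
(x8 ∨ x3) with x8 = False leaves only x3, so x3 = True.
(x5 ∨ ¬x3): since x3 = True, the clause reduces to (x5). x5 = True.
In (¬x5 ∨ x7), ¬x5 is now false; x7 must hold, so x7 = True.

True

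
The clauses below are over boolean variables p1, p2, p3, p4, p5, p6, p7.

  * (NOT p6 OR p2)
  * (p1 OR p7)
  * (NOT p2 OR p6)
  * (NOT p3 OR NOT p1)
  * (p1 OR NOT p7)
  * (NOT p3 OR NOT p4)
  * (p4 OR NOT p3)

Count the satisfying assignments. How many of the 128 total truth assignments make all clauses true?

Split on p1, then p3.
  p1=1, p3=1: a clause becomes empty — 0.
  p1=1, p3=0: p4, p5, p7 free; 2 ways for (p2,p6) × 2^3 = 16.
  p1=0, p3=1: a clause becomes empty — 0.
  p1=0, p3=0: a clause becomes empty — 0.
Total: 0 + 16 + 0 + 0 = 16.

16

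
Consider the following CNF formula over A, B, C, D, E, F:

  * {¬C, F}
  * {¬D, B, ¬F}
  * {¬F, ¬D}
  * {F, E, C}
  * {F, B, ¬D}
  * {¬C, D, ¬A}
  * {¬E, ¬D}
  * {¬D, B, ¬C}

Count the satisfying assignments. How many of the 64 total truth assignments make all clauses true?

Split on D, then F.
  D=T, F=T: a clause becomes empty — 0.
  D=T, F=F: a clause becomes empty — 0.
  D=F, F=T: B, E free; 3 ways for (A,C) × 2^2 = 12.
  D=F, F=F: remaining (A,B,C,E) ∈ {(F,F,F,T); (F,T,F,T); (T,F,F,T); (T,T,F,T)} — 4.
Total: 0 + 0 + 12 + 4 = 16.

16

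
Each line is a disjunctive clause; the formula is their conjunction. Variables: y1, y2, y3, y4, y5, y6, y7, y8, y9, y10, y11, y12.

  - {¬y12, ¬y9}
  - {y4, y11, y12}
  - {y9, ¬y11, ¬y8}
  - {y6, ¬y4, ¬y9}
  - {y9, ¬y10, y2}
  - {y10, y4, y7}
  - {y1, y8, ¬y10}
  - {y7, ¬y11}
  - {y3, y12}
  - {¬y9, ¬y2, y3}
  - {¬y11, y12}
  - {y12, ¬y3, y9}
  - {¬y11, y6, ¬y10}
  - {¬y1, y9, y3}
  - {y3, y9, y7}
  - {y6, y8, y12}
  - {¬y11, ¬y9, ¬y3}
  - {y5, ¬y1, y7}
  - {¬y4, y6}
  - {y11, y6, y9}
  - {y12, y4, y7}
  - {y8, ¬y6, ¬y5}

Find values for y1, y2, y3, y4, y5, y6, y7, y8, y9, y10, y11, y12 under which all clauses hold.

y1 = 1  y2 = 1  y3 = 1  y4 = 1  y5 = 1  y6 = 1  y7 = 1  y8 = 1  y9 = 1  y10 = 0  y11 = 0  y12 = 0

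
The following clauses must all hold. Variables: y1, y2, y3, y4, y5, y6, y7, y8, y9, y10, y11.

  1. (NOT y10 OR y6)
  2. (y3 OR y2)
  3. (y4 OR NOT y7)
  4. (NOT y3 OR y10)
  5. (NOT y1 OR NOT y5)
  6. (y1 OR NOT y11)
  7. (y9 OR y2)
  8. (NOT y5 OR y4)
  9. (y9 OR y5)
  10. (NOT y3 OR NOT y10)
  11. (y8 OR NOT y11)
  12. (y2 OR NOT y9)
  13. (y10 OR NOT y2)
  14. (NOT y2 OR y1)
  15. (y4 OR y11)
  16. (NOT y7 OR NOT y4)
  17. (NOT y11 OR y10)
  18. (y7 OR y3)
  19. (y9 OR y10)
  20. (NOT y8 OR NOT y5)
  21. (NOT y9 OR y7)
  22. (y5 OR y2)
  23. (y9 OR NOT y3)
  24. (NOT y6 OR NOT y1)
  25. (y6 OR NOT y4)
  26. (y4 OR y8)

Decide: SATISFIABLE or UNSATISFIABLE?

UNSATISFIABLE

y2 = True:
  propagation gives y10=True, y6=True, y3=False, y1=True; an empty clause results — contradiction.
y2 = False:
  propagation gives y3=True, y10=True; an empty clause results — contradiction.
Every branch closes, so no satisfying assignment exists.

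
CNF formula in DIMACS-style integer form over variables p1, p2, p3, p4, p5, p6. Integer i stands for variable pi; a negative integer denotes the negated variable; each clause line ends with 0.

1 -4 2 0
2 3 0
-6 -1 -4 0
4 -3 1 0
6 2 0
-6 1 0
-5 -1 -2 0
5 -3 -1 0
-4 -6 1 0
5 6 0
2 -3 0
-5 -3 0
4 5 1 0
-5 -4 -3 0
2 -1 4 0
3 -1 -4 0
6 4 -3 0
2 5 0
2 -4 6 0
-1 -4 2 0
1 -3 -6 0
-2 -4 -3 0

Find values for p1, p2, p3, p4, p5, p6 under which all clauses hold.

p1 = T  p2 = T  p3 = F  p4 = F  p5 = F  p6 = T

Branch on p1: take p1 = True.
Set p2 = True and propagate.
  then p5 is forced to False.
  then p3 is forced to False.
  then p6 is forced to True.
  then p4 is forced to False.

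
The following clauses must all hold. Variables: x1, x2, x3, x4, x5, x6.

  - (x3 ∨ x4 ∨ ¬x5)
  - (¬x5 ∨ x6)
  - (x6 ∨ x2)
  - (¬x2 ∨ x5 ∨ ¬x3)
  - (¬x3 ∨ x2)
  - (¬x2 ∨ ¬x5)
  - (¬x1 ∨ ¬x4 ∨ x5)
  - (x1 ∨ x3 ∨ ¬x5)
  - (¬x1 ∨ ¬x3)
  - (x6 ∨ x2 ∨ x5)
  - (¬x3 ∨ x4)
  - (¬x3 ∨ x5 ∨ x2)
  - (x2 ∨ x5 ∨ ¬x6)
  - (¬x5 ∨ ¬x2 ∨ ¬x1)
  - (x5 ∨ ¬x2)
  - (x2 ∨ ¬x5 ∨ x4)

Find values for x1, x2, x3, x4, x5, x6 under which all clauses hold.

x1 = True, x2 = False, x3 = False, x4 = True, x5 = True, x6 = True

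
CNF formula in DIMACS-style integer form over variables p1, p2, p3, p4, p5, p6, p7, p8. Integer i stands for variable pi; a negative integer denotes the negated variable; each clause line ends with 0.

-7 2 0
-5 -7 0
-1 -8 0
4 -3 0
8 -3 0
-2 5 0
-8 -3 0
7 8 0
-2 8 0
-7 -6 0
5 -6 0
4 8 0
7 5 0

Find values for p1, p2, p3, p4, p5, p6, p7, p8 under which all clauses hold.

p1 = F, p2 = F, p3 = F, p4 = F, p5 = T, p6 = F, p7 = F, p8 = T

p1 occurs only negated in the remaining clauses — set p1 = False.
p3 occurs only negated in the remaining clauses — set p3 = False.
Try p2 = False.
  then p7 is forced to False.
  then p8 is forced to True.
  then p5 is forced to True.
p4, p6 are now unconstrained; take p4 = False, p6 = False.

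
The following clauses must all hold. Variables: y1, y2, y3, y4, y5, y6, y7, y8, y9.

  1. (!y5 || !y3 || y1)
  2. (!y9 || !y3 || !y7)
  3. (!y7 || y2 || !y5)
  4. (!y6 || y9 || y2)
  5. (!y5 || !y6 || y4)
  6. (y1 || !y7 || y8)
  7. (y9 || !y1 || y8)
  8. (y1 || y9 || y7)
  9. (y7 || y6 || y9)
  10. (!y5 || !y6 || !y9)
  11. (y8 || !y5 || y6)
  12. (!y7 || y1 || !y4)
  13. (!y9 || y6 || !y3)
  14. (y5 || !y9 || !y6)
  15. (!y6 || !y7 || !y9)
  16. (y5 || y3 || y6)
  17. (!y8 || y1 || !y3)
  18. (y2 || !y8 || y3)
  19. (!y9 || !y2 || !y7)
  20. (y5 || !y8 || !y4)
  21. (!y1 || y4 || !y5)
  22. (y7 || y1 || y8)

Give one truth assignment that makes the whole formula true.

Set y1 = True and propagate.
Try y2 = True.
Try y3 = True.
The remaining clauses are satisfied by y4 = True, y5 = True, y6 = True, y7 = False, y8 = True, y9 = False.

y1 = T  y2 = T  y3 = T  y4 = T  y5 = T  y6 = T  y7 = F  y8 = T  y9 = F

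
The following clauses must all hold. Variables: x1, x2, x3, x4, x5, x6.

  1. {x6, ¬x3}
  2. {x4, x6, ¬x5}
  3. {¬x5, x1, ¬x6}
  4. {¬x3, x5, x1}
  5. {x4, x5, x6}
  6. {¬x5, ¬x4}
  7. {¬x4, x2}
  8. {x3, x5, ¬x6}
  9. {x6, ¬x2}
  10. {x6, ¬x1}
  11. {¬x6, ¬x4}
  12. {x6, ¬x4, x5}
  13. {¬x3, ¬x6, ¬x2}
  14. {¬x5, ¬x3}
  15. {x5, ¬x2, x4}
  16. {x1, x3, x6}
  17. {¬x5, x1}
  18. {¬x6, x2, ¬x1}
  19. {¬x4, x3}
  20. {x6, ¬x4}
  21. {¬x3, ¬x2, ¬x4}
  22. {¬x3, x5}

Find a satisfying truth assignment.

x1=T  x2=T  x3=F  x4=F  x5=T  x6=T

Check each clause:
  1. {x6, ¬x3} — ¬x3 is true.
  2. {¬x5, x6, x4} — x6 is true.
  3. {x1, ¬x6, ¬x5} — x1 is true.
  4. {x5, x1, ¬x3} — ¬x3 is true.
  5. {x6, x4, x5} — x5 is true.
  6. {¬x4, ¬x5} — ¬x4 is true.
  7. {¬x4, x2} — x2 is true.
  8. {x3, x5, ¬x6} — x5 is true.
  9. {x6, ¬x2} — x6 is true.
  10. {x6, ¬x1} — x6 is true.
  11. {¬x4, ¬x6} — ¬x4 is true.
  12. {¬x4, x5, x6} — ¬x4 is true.
  13. {¬x3, ¬x2, ¬x6} — ¬x3 is true.
  14. {¬x5, ¬x3} — ¬x3 is true.
  15. {¬x2, x4, x5} — x5 is true.
  16. {x1, x6, x3} — x1 is true.
  17. {¬x5, x1} — x1 is true.
  18. {¬x1, x2, ¬x6} — x2 is true.
  19. {¬x4, x3} — ¬x4 is true.
  20. {x6, ¬x4} — ¬x4 is true.
  21. {¬x2, ¬x4, ¬x3} — ¬x4 is true.
  22. {x5, ¬x3} — ¬x3 is true.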